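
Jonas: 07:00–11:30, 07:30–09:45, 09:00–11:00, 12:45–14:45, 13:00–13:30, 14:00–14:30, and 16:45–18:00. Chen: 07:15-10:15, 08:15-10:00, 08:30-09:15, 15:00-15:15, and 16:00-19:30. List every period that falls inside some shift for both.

Merge the first list: 07:00–11:30, 12:45–14:45, 16:45–18:00.
Merge the second list: 07:15–10:15, 15:00–15:15, 16:00–19:30.
07:00–11:30 overlaps B on 07:15–10:15.
12:45–14:45 falls entirely outside B.
16:45–18:00 overlaps B on 16:45–18:00.

07:15–10:15, 16:45–18:00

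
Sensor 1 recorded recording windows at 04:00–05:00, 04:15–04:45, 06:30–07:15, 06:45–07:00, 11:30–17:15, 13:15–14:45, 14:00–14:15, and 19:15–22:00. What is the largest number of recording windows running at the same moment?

3

Sweep endpoints in order; track running count of active intervals.
Peak of 3 reached at 14:00.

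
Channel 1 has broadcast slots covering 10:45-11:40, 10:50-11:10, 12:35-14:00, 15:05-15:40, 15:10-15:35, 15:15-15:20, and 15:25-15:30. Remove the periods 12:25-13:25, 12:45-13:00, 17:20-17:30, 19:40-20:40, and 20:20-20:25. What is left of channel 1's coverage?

Merge the first list: 10:45-11:40, 12:35-14:00, 15:05-15:40.
Merge the second list: 12:25-13:25, 17:20-17:30, 19:40-20:40.
10:45-11:40: no B overlap → unchanged.
12:35-14:00 minus B → 13:25-14:00.
15:05-15:40: no B overlap → unchanged.

10:45-11:40, 13:25-14:00, 15:05-15:40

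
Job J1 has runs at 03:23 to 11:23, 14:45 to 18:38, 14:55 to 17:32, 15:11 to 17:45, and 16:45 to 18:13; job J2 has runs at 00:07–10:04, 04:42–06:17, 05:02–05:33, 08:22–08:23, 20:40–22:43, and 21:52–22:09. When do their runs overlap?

Merge the first list: 03:23–11:23, 14:45–18:38.
Merge the second list: 00:07–10:04, 20:40–22:43.
03:23–11:23 ∩ B → 03:23–10:04.
14:45–18:38 meets no B interval.

03:23–10:04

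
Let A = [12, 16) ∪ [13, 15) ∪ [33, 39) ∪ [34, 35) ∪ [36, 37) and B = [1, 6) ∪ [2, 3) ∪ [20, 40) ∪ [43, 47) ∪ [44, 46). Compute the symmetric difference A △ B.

A, merged: [12, 16), [33, 39).
B, merged: [1, 6), [20, 40), [43, 47).
Only in the first: [12, 16).
Only in the second: [1, 6), [20, 33), [39, 40), [43, 47).
Together these are the periods covered by exactly one.

[1, 6) ∪ [12, 16) ∪ [20, 33) ∪ [39, 40) ∪ [43, 47)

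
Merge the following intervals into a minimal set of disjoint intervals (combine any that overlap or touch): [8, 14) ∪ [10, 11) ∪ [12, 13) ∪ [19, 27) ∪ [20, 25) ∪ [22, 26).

[10, 11) overlaps/touches [8, 14) → extend to [8, 14).
[12, 13) overlaps/touches [8, 14) → extend to [8, 14).
[19, 27) is disjoint → start new block.
[20, 25) overlaps/touches [19, 27) → extend to [19, 27).
[22, 26) overlaps/touches [19, 27) → extend to [19, 27).

[8, 14) ∪ [19, 27)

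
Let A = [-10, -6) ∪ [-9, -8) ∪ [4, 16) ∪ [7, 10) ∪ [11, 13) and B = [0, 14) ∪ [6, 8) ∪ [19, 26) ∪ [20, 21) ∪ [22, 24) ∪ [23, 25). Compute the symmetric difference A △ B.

[-10, -6) ∪ [0, 4) ∪ [14, 16) ∪ [19, 26)

A, merged: [-10, -6), [4, 16).
B, merged: [0, 14), [19, 26).
A \ B = [-10, -6), [14, 16).
B \ A = [0, 4), [19, 26).
Union of the two gives the symmetric difference.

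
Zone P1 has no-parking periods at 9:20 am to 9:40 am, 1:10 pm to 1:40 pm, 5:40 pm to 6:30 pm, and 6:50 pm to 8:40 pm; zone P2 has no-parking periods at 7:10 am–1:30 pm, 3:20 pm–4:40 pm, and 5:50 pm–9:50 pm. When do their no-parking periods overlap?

9:20 am–9:40 am, 1:10 pm–1:30 pm, 5:50 pm–6:30 pm, 6:50 pm–8:40 pm

9:20 am–9:40 am meets the second set on 9:20 am–9:40 am.
1:10 pm–1:40 pm meets the second set on 1:10 pm–1:30 pm.
5:40 pm–6:30 pm meets the second set on 5:50 pm–6:30 pm.
6:50 pm–8:40 pm meets the second set on 6:50 pm–8:40 pm.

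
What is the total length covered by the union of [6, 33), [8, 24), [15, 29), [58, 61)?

30

Merged: [6, 33), [58, 61).
Lengths: 27 + 3 = 30.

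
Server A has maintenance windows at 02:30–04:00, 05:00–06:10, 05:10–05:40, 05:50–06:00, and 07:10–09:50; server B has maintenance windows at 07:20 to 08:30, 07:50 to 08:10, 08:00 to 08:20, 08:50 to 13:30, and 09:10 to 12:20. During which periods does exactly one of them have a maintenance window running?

First set merges to 02:30–04:00, 05:00–06:10, 07:10–09:50.
Second set merges to 07:20–08:30, 08:50–13:30.
Only in the first: 02:30–04:00, 05:00–06:10, 07:10–07:20, 08:30–08:50.
Only in the second: 09:50–13:30.
Together these are the periods covered by exactly one.

02:30–04:00, 05:00–06:10, 07:10–07:20, 08:30–08:50, 09:50–13:30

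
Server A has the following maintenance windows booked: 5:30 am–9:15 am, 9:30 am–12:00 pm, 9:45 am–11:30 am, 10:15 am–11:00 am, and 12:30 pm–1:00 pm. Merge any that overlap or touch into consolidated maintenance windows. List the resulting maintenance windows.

9:30 am–12:00 pm is disjoint → start new block.
9:45 am–11:30 am overlaps/touches 9:30 am–12:00 pm → extend to 9:30 am–12:00 pm.
10:15 am–11:00 am overlaps/touches 9:30 am–12:00 pm → extend to 9:30 am–12:00 pm.
12:30 pm–1:00 pm is disjoint → start new block.

5:30 am–9:15 am, 9:30 am–12:00 pm, 12:30 pm–1:00 pm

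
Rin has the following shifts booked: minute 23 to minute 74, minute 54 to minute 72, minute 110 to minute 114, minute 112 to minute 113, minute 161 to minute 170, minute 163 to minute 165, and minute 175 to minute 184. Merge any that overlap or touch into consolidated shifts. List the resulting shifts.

minute 54 to minute 72 overlaps/touches minute 23 to minute 74 → extend to minute 23 to minute 74.
minute 110 to minute 114 is disjoint → start new block.
minute 112 to minute 113 overlaps/touches minute 110 to minute 114 → extend to minute 110 to minute 114.
minute 161 to minute 170 is disjoint → start new block.
minute 163 to minute 165 overlaps/touches minute 161 to minute 170 → extend to minute 161 to minute 170.
minute 175 to minute 184 is disjoint → start new block.

minute 23 to minute 74, minute 110 to minute 114, minute 161 to minute 170, minute 175 to minute 184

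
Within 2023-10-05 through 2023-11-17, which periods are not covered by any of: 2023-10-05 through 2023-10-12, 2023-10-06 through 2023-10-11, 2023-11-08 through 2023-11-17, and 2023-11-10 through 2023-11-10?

2023-10-13 through 2023-11-07

Covered (merged): 2023-10-05 through 2023-10-12, 2023-11-08 through 2023-11-17.
Gaps within 2023-10-05 through 2023-11-17: 2023-10-13 through 2023-11-07.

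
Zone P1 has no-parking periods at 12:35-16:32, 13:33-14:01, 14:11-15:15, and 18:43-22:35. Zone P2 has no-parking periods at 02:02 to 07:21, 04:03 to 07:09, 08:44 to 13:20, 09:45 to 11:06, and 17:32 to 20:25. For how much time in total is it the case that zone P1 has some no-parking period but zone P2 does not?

Merge the first list: 12:35–16:32, 18:43–22:35.
Merge the second list: 02:02–07:21, 08:44–13:20, 17:32–20:25.
A \ B = 13:20–16:32, 20:25–22:35.
Total: 3 h 12 min + 2 h 10 min = 5 h 22 min.

5 h 22 min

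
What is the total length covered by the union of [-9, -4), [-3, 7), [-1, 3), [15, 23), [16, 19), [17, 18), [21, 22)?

Merged: [-9, -4), [-3, 7), [15, 23).
Lengths: 5 + 10 + 8 = 23.

23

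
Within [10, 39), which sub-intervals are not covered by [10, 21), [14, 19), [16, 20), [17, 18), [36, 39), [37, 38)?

[21, 36)

After merging, the occupied span is [10, 21), [36, 39).
Gaps within [10, 39): [21, 36).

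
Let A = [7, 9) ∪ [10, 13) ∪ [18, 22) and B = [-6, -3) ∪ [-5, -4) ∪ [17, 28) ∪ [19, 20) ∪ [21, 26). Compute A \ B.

[7, 9) ∪ [10, 13)

Second set merges to [-6, -3), [17, 28).
[7, 9) is untouched.
[10, 13) is untouched.
[18, 22) lies entirely inside B → drops out.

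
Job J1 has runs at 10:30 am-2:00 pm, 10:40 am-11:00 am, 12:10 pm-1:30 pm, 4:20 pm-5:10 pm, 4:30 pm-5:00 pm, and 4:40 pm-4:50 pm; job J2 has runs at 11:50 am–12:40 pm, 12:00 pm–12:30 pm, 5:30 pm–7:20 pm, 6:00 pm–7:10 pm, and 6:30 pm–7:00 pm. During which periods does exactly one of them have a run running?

Merge the first list: 10:30 am-2:00 pm, 4:20 pm-5:10 pm.
Merge the second list: 11:50 am-12:40 pm, 5:30 pm-7:20 pm.
Only in the first: 10:30 am-11:50 am, 12:40 pm-2:00 pm, 4:20 pm-5:10 pm.
Only in the second: 5:30 pm-7:20 pm.
Together these are the periods covered by exactly one.

10:30 am-11:50 am, 12:40 pm-2:00 pm, 4:20 pm-5:10 pm, 5:30 pm-7:20 pm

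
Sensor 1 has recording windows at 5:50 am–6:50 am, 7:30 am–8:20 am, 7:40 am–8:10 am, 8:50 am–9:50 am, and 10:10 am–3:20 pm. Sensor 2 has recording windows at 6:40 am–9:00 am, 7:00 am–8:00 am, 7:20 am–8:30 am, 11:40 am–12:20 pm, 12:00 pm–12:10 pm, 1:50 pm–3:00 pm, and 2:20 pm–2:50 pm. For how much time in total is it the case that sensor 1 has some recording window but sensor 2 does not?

5 h

First set merges to 5:50 am–6:50 am, 7:30 am–8:20 am, 8:50 am–9:50 am, 10:10 am–3:20 pm.
Second set merges to 6:40 am–9:00 am, 11:40 am–12:20 pm, 1:50 pm–3:00 pm.
A \ B = 5:50 am–6:40 am, 9:00 am–9:50 am, 10:10 am–11:40 am, 12:20 pm–1:50 pm, 3:00 pm–3:20 pm.
Total: 50 min + 50 min + 1 h 30 min + 1 h 30 min + 20 min = 5 h.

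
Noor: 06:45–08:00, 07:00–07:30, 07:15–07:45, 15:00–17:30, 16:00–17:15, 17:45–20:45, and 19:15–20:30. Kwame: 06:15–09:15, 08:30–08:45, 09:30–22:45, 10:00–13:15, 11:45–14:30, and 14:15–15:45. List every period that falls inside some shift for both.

Merge the first list: 06:45–08:00, 15:00–17:30, 17:45–20:45.
Merge the second list: 06:15–09:15, 09:30–22:45.
06:45–08:00 ∩ B → 06:45–08:00.
15:00–17:30 ∩ B → 15:00–17:30.
17:45–20:45 ∩ B → 17:45–20:45.

06:45–08:00, 15:00–17:30, 17:45–20:45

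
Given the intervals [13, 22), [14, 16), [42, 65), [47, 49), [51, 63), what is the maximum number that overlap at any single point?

2

Sweep endpoints in order; track running count of active intervals.
Peak of 2 reached at 14.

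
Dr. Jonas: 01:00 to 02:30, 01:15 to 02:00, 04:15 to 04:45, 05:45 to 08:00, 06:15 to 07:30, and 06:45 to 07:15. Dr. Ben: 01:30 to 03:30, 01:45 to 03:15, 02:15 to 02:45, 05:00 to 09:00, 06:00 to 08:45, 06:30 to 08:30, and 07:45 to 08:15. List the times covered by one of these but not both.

Merge the first list: 01:00-02:30, 04:15-04:45, 05:45-08:00.
Merge the second list: 01:30-03:30, 05:00-09:00.
A but not B: 01:00-01:30, 04:15-04:45.
B but not A: 02:30-03:30, 05:00-05:45, 08:00-09:00.
Combining gives A △ B.

01:00-01:30, 02:30-03:30, 04:15-04:45, 05:00-05:45, 08:00-09:00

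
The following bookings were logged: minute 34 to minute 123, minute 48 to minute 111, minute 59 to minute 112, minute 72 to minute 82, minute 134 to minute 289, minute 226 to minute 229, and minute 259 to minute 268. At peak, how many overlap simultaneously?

Sweep endpoints in order; track running count of active intervals.
Peak of 4 reached at minute 72.

4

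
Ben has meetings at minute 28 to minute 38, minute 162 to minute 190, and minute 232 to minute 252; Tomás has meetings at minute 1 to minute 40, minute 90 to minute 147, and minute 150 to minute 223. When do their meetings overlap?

minute 28 to minute 38 overlaps B on minute 28 to minute 38.
minute 162 to minute 190 overlaps B on minute 162 to minute 190.
minute 232 to minute 252 falls entirely outside B.

minute 28 to minute 38, minute 162 to minute 190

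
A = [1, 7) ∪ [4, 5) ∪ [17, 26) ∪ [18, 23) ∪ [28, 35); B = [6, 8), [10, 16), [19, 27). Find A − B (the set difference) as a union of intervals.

Merge the first list: [1, 7), [17, 26), [28, 35).
[1, 7) \ B = [1, 6).
[17, 26) \ B = [17, 19).
[28, 35): nothing removed.

[1, 6) ∪ [17, 19) ∪ [28, 35)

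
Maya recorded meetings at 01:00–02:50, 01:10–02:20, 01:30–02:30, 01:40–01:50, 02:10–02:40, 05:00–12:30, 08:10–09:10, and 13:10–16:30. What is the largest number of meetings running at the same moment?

Walk the sorted start/end points keeping a running depth.
The depth first hits 4 at 01:40.

4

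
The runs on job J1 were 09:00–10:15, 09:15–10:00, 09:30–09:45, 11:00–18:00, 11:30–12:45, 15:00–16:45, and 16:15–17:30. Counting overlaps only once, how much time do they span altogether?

8 h 15 min

Merged: 09:00–10:15, 11:00–18:00.
Lengths: 1 h 15 min + 7 h = 8 h 15 min.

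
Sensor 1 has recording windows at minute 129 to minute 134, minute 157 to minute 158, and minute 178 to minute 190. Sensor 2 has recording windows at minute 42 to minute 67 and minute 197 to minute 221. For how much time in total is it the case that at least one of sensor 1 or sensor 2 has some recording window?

A ∪ B = minute 42 to minute 67, minute 129 to minute 134, minute 157 to minute 158, minute 178 to minute 190, minute 197 to minute 221.
Total: 25 minutes + 5 minutes + 1 minute + 12 minutes + 24 minutes = 67 minutes.

67 minutes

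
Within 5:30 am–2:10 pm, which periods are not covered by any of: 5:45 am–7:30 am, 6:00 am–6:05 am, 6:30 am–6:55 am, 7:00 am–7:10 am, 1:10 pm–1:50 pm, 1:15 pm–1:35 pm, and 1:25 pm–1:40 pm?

5:30 am–5:45 am, 7:30 am–1:10 pm, 1:50 pm–2:10 pm

After merging, the occupied span is 5:45 am–7:30 am, 1:10 pm–1:50 pm.
Gaps within 5:30 am–2:10 pm: 5:30 am–5:45 am, 7:30 am–1:10 pm, 1:50 pm–2:10 pm.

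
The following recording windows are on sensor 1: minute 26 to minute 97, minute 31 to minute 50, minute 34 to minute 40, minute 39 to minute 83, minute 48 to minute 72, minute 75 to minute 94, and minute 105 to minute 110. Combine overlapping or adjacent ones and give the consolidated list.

minute 31 to minute 50 overlaps/touches minute 26 to minute 97 → extend to minute 26 to minute 97.
minute 34 to minute 40 overlaps/touches minute 26 to minute 97 → extend to minute 26 to minute 97.
minute 39 to minute 83 overlaps/touches minute 26 to minute 97 → extend to minute 26 to minute 97.
minute 48 to minute 72 overlaps/touches minute 26 to minute 97 → extend to minute 26 to minute 97.
minute 75 to minute 94 overlaps/touches minute 26 to minute 97 → extend to minute 26 to minute 97.
minute 105 to minute 110 is disjoint → start new block.

minute 26 to minute 97, minute 105 to minute 110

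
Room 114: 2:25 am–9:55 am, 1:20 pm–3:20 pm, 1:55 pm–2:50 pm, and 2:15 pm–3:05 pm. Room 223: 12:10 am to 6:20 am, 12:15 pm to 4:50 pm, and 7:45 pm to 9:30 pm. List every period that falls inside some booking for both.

Merge the first list: 2:25 am–9:55 am, 1:20 pm–3:20 pm.
2:25 am–9:55 am overlaps B on 2:25 am–6:20 am.
1:20 pm–3:20 pm overlaps B on 1:20 pm–3:20 pm.

2:25 am–6:20 am, 1:20 pm–3:20 pm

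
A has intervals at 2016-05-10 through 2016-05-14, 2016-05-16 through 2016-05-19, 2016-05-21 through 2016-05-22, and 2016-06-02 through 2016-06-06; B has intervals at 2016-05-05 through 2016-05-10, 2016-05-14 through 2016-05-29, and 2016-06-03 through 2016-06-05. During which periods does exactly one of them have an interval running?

2016-05-05 through 2016-05-09, 2016-05-11 through 2016-05-13, 2016-05-15 through 2016-05-15, 2016-05-20 through 2016-05-20, 2016-05-23 through 2016-05-29, 2016-06-02 through 2016-06-02, 2016-06-06 through 2016-06-06

A but not B: 2016-05-11 through 2016-05-13, 2016-06-02 through 2016-06-02, 2016-06-06 through 2016-06-06.
B but not A: 2016-05-05 through 2016-05-09, 2016-05-15 through 2016-05-15, 2016-05-20 through 2016-05-20, 2016-05-23 through 2016-05-29.
Combining gives A △ B.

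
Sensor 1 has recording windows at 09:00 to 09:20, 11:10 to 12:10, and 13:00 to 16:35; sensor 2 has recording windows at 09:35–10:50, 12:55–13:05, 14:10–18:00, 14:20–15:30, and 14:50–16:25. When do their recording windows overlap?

Merge the second list: 09:35-10:50, 12:55-13:05, 14:10-18:00.
09:00-09:20 meets no B interval.
11:10-12:10 meets no B interval.
13:00-16:35 ∩ B → 13:00-13:05, 14:10-16:35.

13:00-13:05, 14:10-16:35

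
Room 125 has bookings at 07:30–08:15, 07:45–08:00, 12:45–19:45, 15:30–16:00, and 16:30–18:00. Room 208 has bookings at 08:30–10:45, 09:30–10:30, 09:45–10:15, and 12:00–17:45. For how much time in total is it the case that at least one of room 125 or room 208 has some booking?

10 h 45 min

Merge the first list: 07:30-08:15, 12:45-19:45.
Merge the second list: 08:30-10:45, 12:00-17:45.
A ∪ B = 07:30-08:15, 08:30-10:45, 12:00-19:45.
Total: 45 min + 2 h 15 min + 7 h 45 min = 10 h 45 min.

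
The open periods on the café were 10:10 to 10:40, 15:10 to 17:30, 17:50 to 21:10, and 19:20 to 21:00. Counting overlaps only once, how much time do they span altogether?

Merged: 10:10-10:40, 15:10-17:30, 17:50-21:10.
Lengths: 30 min + 2 h 20 min + 3 h 20 min = 6 h 10 min.

6 h 10 min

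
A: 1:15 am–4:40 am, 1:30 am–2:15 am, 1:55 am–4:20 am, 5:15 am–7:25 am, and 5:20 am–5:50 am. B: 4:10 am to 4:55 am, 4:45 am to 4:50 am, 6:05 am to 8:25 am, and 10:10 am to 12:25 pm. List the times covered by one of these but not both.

Merge the first list: 1:15 am–4:40 am, 5:15 am–7:25 am.
Merge the second list: 4:10 am–4:55 am, 6:05 am–8:25 am, 10:10 am–12:25 pm.
A \ B = 1:15 am–4:10 am, 5:15 am–6:05 am.
B \ A = 4:40 am–4:55 am, 7:25 am–8:25 am, 10:10 am–12:25 pm.
Union of the two gives the symmetric difference.

1:15 am–4:10 am, 4:40 am–4:55 am, 5:15 am–6:05 am, 7:25 am–8:25 am, 10:10 am–12:25 pm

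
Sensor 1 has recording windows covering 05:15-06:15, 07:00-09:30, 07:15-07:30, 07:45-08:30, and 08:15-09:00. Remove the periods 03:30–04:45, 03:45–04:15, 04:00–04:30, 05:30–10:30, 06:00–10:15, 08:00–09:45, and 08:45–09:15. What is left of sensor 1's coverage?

Merge the first list: 05:15–06:15, 07:00–09:30.
Merge the second list: 03:30–04:45, 05:30–10:30.
05:15–06:15 with B removed leaves 05:15–05:30.
07:00–09:30 lies entirely inside B → drops out.

05:15–05:30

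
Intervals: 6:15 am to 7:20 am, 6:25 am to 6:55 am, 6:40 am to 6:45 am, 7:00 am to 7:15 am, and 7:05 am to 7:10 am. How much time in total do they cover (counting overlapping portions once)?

Merged: 6:15 am–7:20 am.
Length: 1 h 5 min.

1 h 5 min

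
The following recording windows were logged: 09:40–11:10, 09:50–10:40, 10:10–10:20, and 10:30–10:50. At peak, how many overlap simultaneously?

3

At 10:10, 3 of the intervals are simultaneously active.
No point has more.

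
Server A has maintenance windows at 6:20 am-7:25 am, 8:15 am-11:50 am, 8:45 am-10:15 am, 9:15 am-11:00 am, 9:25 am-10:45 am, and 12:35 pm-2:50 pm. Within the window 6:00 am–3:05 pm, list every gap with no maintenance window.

6:00 am-6:20 am, 7:25 am-8:15 am, 11:50 am-12:35 pm, 2:50 pm-3:05 pm

After merging, the occupied span is 6:20 am-7:25 am, 8:15 am-11:50 am, 12:35 pm-2:50 pm.
Gaps within 6:00 am-3:05 pm: 6:00 am-6:20 am, 7:25 am-8:15 am, 11:50 am-12:35 pm, 2:50 pm-3:05 pm.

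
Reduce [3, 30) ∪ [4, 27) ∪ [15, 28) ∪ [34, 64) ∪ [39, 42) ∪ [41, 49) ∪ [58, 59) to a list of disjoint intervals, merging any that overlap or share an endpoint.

[4, 27) overlaps/touches [3, 30) → extend to [3, 30).
[15, 28) overlaps/touches [3, 30) → extend to [3, 30).
[34, 64) is disjoint → start new block.
[39, 42) overlaps/touches [34, 64) → extend to [34, 64).
[41, 49) overlaps/touches [34, 64) → extend to [34, 64).
[58, 59) overlaps/touches [34, 64) → extend to [34, 64).

[3, 30) ∪ [34, 64)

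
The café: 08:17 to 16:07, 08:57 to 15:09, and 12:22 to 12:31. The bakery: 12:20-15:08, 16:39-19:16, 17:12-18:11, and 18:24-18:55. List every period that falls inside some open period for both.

First set merges to 08:17-16:07.
Second set merges to 12:20-15:08, 16:39-19:16.
08:17-16:07 ∩ B → 12:20-15:08.

12:20-15:08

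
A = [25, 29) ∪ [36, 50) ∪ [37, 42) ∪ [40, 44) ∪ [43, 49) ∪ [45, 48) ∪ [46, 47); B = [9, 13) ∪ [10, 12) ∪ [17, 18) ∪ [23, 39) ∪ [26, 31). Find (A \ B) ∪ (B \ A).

A, merged: [25, 29), [36, 50).
B, merged: [9, 13), [17, 18), [23, 39).
A but not B: [39, 50).
B but not A: [9, 13), [17, 18), [23, 25), [29, 36).
Combining gives A △ B.

[9, 13) ∪ [17, 18) ∪ [23, 25) ∪ [29, 36) ∪ [39, 50)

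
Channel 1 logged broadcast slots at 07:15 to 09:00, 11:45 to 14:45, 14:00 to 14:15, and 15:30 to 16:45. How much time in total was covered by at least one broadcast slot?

Merged: 07:15-09:00, 11:45-14:45, 15:30-16:45.
Lengths: 1 h 45 min + 3 h + 1 h 15 min = 6 h.

6 h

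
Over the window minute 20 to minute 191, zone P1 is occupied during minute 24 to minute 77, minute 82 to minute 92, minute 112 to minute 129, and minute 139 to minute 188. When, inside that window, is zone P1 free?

After merging, the occupied span is minute 24 to minute 77, minute 82 to minute 92, minute 112 to minute 129, minute 139 to minute 188.
Gaps within minute 20 to minute 191: minute 20 to minute 24, minute 77 to minute 82, minute 92 to minute 112, minute 129 to minute 139, minute 188 to minute 191.

minute 20 to minute 24, minute 77 to minute 82, minute 92 to minute 112, minute 129 to minute 139, minute 188 to minute 191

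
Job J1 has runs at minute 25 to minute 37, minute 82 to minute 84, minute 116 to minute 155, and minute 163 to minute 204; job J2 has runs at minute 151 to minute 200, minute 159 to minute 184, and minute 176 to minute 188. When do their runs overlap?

Merge the second list: minute 151 to minute 200.
minute 25 to minute 37 falls entirely outside B.
minute 82 to minute 84 falls entirely outside B.
minute 116 to minute 155 overlaps B on minute 151 to minute 155.
minute 163 to minute 204 overlaps B on minute 163 to minute 200.

minute 151 to minute 155, minute 163 to minute 200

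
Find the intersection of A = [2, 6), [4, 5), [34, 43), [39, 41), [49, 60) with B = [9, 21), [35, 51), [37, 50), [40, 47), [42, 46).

A, merged: [2, 6), [34, 43), [49, 60).
B, merged: [9, 21), [35, 51).
[2, 6): no overlap with the second set.
[34, 43) meets the second set on [35, 43).
[49, 60) meets the second set on [49, 51).

[35, 43) ∪ [49, 51)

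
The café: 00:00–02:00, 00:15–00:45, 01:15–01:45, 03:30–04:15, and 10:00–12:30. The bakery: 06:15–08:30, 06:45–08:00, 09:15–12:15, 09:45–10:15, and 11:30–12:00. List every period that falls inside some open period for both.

10:00–12:15

First set merges to 00:00–02:00, 03:30–04:15, 10:00–12:30.
Second set merges to 06:15–08:30, 09:15–12:15.
00:00–02:00 falls entirely outside B.
03:30–04:15 falls entirely outside B.
10:00–12:30 overlaps B on 10:00–12:15.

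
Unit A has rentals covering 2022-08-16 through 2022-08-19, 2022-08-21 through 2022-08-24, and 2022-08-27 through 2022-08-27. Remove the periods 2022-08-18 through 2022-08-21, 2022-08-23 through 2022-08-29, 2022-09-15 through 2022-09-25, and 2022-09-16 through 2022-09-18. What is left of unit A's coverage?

Merge the second list: 2022-08-18 through 2022-08-21, 2022-08-23 through 2022-08-29, 2022-09-15 through 2022-09-25.
2022-08-16 through 2022-08-19 with B removed leaves 2022-08-16 through 2022-08-17.
2022-08-21 through 2022-08-24 with B removed leaves 2022-08-22 through 2022-08-22.
2022-08-27 through 2022-08-27 lies entirely inside B → drops out.

2022-08-16 through 2022-08-17, 2022-08-22 through 2022-08-22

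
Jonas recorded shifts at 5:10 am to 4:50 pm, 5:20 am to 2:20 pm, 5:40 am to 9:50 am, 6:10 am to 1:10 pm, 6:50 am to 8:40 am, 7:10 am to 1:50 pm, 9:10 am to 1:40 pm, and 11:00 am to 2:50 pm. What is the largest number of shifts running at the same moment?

6

Sweep endpoints in order; track running count of active intervals.
Peak of 6 reached at 7:10 am.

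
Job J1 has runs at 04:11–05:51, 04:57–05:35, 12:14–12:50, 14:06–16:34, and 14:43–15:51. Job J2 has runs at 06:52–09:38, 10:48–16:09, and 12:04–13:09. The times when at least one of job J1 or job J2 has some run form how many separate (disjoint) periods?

3

First set merges to 04:11–05:51, 12:14–12:50, 14:06–16:34.
Second set merges to 06:52–09:38, 10:48–16:09.
A ∪ B = 04:11–05:51, 06:52–09:38, 10:48–16:34.
That is 3 disjoint pieces.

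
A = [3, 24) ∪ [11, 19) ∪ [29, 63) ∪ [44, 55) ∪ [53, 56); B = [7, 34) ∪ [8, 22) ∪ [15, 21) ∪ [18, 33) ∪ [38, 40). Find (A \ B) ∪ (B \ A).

[3, 7) ∪ [24, 29) ∪ [34, 38) ∪ [40, 63)

Merge the first list: [3, 24), [29, 63).
Merge the second list: [7, 34), [38, 40).
A \ B = [3, 7), [34, 38), [40, 63).
B \ A = [24, 29).
Union of the two gives the symmetric difference.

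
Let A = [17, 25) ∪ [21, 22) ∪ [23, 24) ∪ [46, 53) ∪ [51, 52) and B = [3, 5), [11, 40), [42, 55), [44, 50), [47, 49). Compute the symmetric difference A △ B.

[3, 5) ∪ [11, 17) ∪ [25, 40) ∪ [42, 46) ∪ [53, 55)

First set merges to [17, 25), [46, 53).
Second set merges to [3, 5), [11, 40), [42, 55).
A \ B = none.
B \ A = [3, 5), [11, 17), [25, 40), [42, 46), [53, 55).
Union of the two gives the symmetric difference.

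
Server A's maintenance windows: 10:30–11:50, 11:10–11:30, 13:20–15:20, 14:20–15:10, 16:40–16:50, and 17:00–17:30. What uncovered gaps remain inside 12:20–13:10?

12:20–13:10

The merged coverage is 10:30–11:50, 13:20–15:20, 16:40–16:50, 17:00–17:30.
Complement within 12:20–13:10: 12:20–13:10.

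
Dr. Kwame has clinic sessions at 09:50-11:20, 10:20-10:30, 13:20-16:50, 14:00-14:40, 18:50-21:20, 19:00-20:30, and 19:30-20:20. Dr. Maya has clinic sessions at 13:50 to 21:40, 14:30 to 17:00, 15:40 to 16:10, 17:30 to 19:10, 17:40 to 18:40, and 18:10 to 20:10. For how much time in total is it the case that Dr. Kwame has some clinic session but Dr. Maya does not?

2 h

Merge the first list: 09:50-11:20, 13:20-16:50, 18:50-21:20.
Merge the second list: 13:50-21:40.
A \ B = 09:50-11:20, 13:20-13:50.
Total: 1 h 30 min + 30 min = 2 h.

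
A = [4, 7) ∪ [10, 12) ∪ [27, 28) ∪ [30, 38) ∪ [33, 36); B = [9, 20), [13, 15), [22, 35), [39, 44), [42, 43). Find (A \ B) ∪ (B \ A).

First set merges to [4, 7), [10, 12), [27, 28), [30, 38).
Second set merges to [9, 20), [22, 35), [39, 44).
Only in the first: [4, 7), [35, 38).
Only in the second: [9, 10), [12, 20), [22, 27), [28, 30), [39, 44).
Together these are the periods covered by exactly one.

[4, 7) ∪ [9, 10) ∪ [12, 20) ∪ [22, 27) ∪ [28, 30) ∪ [35, 38) ∪ [39, 44)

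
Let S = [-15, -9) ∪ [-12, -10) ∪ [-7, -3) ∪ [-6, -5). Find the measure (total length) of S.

Merged: [-15, -9), [-7, -3).
Lengths: 6 + 4 = 10.

10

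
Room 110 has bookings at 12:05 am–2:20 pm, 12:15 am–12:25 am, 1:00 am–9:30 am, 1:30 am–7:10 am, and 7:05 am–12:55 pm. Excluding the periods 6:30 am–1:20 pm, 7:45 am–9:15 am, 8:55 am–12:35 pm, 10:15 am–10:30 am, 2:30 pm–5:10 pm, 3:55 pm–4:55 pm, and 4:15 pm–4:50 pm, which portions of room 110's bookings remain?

12:05 am–6:30 am, 1:20 pm–2:20 pm

Merge the first list: 12:05 am–2:20 pm.
Merge the second list: 6:30 am–1:20 pm, 2:30 pm–5:10 pm.
12:05 am–2:20 pm minus B → 12:05 am–6:30 am, 1:20 pm–2:20 pm.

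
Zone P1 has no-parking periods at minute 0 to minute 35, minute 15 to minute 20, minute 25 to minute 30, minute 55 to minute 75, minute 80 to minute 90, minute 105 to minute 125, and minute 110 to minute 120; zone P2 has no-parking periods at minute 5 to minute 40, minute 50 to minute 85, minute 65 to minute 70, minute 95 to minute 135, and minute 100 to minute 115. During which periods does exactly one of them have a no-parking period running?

A, merged: minute 0 to minute 35, minute 55 to minute 75, minute 80 to minute 90, minute 105 to minute 125.
B, merged: minute 5 to minute 40, minute 50 to minute 85, minute 95 to minute 135.
A \ B = minute 0 to minute 5, minute 85 to minute 90.
B \ A = minute 35 to minute 40, minute 50 to minute 55, minute 75 to minute 80, minute 95 to minute 105, minute 125 to minute 135.
Union of the two gives the symmetric difference.

minute 0 to minute 5, minute 35 to minute 40, minute 50 to minute 55, minute 75 to minute 80, minute 85 to minute 90, minute 95 to minute 105, minute 125 to minute 135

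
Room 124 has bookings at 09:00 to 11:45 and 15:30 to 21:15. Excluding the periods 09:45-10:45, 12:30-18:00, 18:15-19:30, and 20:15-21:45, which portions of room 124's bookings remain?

09:00-09:45, 10:45-11:45, 18:00-18:15, 19:30-20:15

09:00-11:45 \ B = 09:00-09:45, 10:45-11:45.
15:30-21:15 \ B = 18:00-18:15, 19:30-20:15.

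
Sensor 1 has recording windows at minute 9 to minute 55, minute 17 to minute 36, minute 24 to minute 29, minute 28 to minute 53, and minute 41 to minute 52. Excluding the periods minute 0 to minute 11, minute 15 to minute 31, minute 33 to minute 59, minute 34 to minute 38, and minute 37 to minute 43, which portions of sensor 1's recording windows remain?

minute 11 to minute 15, minute 31 to minute 33

A, merged: minute 9 to minute 55.
B, merged: minute 0 to minute 11, minute 15 to minute 31, minute 33 to minute 59.
minute 9 to minute 55 minus B → minute 11 to minute 15, minute 31 to minute 33.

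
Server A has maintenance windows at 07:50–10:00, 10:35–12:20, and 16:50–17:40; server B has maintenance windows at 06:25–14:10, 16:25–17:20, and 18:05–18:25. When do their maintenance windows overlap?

07:50-10:00 ∩ B → 07:50-10:00.
10:35-12:20 ∩ B → 10:35-12:20.
16:50-17:40 ∩ B → 16:50-17:20.

07:50-10:00, 10:35-12:20, 16:50-17:20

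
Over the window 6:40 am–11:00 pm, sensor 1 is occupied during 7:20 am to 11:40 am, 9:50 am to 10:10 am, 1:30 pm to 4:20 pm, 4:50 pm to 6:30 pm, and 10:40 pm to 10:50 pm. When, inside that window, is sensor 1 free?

6:40 am–7:20 am, 11:40 am–1:30 pm, 4:20 pm–4:50 pm, 6:30 pm–10:40 pm, 10:50 pm–11:00 pm

The merged coverage is 7:20 am–11:40 am, 1:30 pm–4:20 pm, 4:50 pm–6:30 pm, 10:40 pm–10:50 pm.
Uncovered inside 6:40 am–11:00 pm: 6:40 am–7:20 am, 11:40 am–1:30 pm, 4:20 pm–4:50 pm, 6:30 pm–10:40 pm, 10:50 pm–11:00 pm.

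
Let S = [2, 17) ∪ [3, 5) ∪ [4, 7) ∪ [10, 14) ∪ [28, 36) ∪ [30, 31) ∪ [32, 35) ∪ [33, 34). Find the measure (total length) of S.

23

Merged: [2, 17), [28, 36).
Lengths: 15 + 8 = 23.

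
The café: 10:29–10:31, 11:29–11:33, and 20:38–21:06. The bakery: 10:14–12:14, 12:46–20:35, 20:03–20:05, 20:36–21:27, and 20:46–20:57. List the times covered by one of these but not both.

10:14–10:29, 10:31–11:29, 11:33–12:14, 12:46–20:35, 20:36–20:38, 21:06–21:27

B, merged: 10:14–12:14, 12:46–20:35, 20:36–21:27.
Only in the first: none.
Only in the second: 10:14–10:29, 10:31–11:29, 11:33–12:14, 12:46–20:35, 20:36–20:38, 21:06–21:27.
Together these are the periods covered by exactly one.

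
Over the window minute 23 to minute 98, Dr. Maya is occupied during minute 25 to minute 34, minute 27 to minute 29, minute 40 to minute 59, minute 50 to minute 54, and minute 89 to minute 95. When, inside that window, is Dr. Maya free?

The merged coverage is minute 25 to minute 34, minute 40 to minute 59, minute 89 to minute 95.
Uncovered inside minute 23 to minute 98: minute 23 to minute 25, minute 34 to minute 40, minute 59 to minute 89, minute 95 to minute 98.

minute 23 to minute 25, minute 34 to minute 40, minute 59 to minute 89, minute 95 to minute 98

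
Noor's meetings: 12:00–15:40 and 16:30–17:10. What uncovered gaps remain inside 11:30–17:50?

Covered (merged): 12:00–15:40, 16:30–17:10.
Gaps within 11:30–17:50: 11:30–12:00, 15:40–16:30, 17:10–17:50.

11:30–12:00, 15:40–16:30, 17:10–17:50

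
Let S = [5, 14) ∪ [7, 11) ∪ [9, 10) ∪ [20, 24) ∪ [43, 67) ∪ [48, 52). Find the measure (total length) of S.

Merged: [5, 14), [20, 24), [43, 67).
Lengths: 9 + 4 + 24 = 37.

37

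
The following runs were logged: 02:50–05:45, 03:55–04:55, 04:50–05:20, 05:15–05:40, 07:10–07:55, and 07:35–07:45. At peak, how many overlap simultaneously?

At 04:50, 3 of the intervals are simultaneously active.
No point has more.

3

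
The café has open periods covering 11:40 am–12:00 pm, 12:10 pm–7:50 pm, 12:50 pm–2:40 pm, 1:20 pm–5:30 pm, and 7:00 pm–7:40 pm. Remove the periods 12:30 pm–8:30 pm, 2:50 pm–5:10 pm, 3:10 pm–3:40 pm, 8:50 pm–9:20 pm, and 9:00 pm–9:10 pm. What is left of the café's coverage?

Merge the first list: 11:40 am–12:00 pm, 12:10 pm–7:50 pm.
Merge the second list: 12:30 pm–8:30 pm, 8:50 pm–9:20 pm.
11:40 am–12:00 pm: nothing removed.
12:10 pm–7:50 pm \ B = 12:10 pm–12:30 pm.

11:40 am–12:00 pm, 12:10 pm–12:30 pm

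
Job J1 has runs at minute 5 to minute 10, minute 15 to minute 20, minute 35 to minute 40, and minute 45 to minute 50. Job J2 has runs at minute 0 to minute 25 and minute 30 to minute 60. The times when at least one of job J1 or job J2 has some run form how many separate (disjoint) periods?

2

A ∪ B = minute 0 to minute 25, minute 30 to minute 60.
That is 2 disjoint pieces.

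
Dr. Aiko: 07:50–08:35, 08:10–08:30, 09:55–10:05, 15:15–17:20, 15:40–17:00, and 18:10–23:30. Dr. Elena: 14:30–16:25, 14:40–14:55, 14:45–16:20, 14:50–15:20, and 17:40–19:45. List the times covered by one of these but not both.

Merge the first list: 07:50–08:35, 09:55–10:05, 15:15–17:20, 18:10–23:30.
Merge the second list: 14:30–16:25, 17:40–19:45.
A but not B: 07:50–08:35, 09:55–10:05, 16:25–17:20, 19:45–23:30.
B but not A: 14:30–15:15, 17:40–18:10.
Combining gives A △ B.

07:50–08:35, 09:55–10:05, 14:30–15:15, 16:25–17:20, 17:40–18:10, 19:45–23:30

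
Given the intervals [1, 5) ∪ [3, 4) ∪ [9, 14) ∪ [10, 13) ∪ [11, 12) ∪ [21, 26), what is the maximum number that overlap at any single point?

Sweep endpoints in order; track running count of active intervals.
Peak of 3 reached at 11.

3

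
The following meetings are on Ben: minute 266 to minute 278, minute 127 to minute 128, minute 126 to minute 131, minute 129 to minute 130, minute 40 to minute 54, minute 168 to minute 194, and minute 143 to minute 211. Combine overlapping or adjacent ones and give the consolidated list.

Sort by start: minute 40 to minute 54, minute 126 to minute 131, minute 127 to minute 128, minute 129 to minute 130, minute 143 to minute 211, minute 168 to minute 194, minute 266 to minute 278.
minute 126 to minute 131 is disjoint → start new block.
minute 127 to minute 128 overlaps/touches minute 126 to minute 131 → extend to minute 126 to minute 131.
minute 129 to minute 130 overlaps/touches minute 126 to minute 131 → extend to minute 126 to minute 131.
minute 143 to minute 211 is disjoint → start new block.
minute 168 to minute 194 overlaps/touches minute 143 to minute 211 → extend to minute 143 to minute 211.
minute 266 to minute 278 is disjoint → start new block.

minute 40 to minute 54, minute 126 to minute 131, minute 143 to minute 211, minute 266 to minute 278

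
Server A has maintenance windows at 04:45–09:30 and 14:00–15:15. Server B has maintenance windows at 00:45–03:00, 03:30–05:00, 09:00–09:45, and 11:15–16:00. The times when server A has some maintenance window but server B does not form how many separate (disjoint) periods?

1

A \ B = 05:00–09:00.
That is 1 disjoint piece.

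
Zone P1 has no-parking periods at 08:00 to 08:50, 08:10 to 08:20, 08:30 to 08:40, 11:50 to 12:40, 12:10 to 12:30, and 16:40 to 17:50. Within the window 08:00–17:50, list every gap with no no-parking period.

08:50–11:50, 12:40–16:40

Covered (merged): 08:00–08:50, 11:50–12:40, 16:40–17:50.
Complement within 08:00–17:50: 08:50–11:50, 12:40–16:40.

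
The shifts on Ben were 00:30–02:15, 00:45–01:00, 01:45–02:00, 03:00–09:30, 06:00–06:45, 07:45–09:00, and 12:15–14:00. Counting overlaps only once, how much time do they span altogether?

Merged: 00:30-02:15, 03:00-09:30, 12:15-14:00.
Lengths: 1 h 45 min + 6 h 30 min + 1 h 45 min = 10 h.

10 h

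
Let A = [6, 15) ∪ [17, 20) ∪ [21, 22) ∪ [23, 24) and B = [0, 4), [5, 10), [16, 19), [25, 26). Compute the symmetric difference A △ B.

[0, 4) ∪ [5, 6) ∪ [10, 15) ∪ [16, 17) ∪ [19, 20) ∪ [21, 22) ∪ [23, 24) ∪ [25, 26)

A but not B: [10, 15), [19, 20), [21, 22), [23, 24).
B but not A: [0, 4), [5, 6), [16, 17), [25, 26).
Combining gives A △ B.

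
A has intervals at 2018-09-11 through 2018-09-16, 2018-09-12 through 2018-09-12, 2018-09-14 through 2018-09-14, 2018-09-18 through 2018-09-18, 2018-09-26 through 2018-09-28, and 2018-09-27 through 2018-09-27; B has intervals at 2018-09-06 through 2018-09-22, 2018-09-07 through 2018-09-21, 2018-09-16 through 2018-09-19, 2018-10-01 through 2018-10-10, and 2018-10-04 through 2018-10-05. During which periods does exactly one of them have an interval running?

A, merged: 2018-09-11 through 2018-09-16, 2018-09-18 through 2018-09-18, 2018-09-26 through 2018-09-28.
B, merged: 2018-09-06 through 2018-09-22, 2018-10-01 through 2018-10-10.
Only in the first: 2018-09-26 through 2018-09-28.
Only in the second: 2018-09-06 through 2018-09-10, 2018-09-17 through 2018-09-17, 2018-09-19 through 2018-09-22, 2018-10-01 through 2018-10-10.
Together these are the periods covered by exactly one.

2018-09-06 through 2018-09-10, 2018-09-17 through 2018-09-17, 2018-09-19 through 2018-09-22, 2018-09-26 through 2018-09-28, 2018-10-01 through 2018-10-10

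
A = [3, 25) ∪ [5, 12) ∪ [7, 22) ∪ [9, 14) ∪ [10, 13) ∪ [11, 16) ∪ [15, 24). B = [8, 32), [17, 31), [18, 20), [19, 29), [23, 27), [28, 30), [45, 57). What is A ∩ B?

[8, 25)

First set merges to [3, 25).
Second set merges to [8, 32), [45, 57).
[3, 25) meets the second set on [8, 25).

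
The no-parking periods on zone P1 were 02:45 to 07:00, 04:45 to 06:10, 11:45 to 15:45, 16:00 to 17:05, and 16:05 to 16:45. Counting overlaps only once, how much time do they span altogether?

9 h 20 min

Merged: 02:45–07:00, 11:45–15:45, 16:00–17:05.
Lengths: 4 h 15 min + 4 h + 1 h 5 min = 9 h 20 min.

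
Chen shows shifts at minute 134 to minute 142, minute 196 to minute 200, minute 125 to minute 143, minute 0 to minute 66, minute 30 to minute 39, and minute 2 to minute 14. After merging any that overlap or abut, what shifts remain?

minute 0 to minute 66, minute 125 to minute 143, minute 196 to minute 200

Sort by start: minute 0 to minute 66, minute 2 to minute 14, minute 30 to minute 39, minute 125 to minute 143, minute 134 to minute 142, minute 196 to minute 200.
minute 2 to minute 14 overlaps/touches minute 0 to minute 66 → extend to minute 0 to minute 66.
minute 30 to minute 39 overlaps/touches minute 0 to minute 66 → extend to minute 0 to minute 66.
minute 125 to minute 143 is disjoint → start new block.
minute 134 to minute 142 overlaps/touches minute 125 to minute 143 → extend to minute 125 to minute 143.
minute 196 to minute 200 is disjoint → start new block.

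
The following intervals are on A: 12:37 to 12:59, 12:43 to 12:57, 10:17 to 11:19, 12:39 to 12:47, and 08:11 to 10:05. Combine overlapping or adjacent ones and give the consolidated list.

Sort by start: 08:11–10:05, 10:17–11:19, 12:37–12:59, 12:39–12:47, 12:43–12:57.
10:17–11:19 is disjoint → start new block.
12:37–12:59 is disjoint → start new block.
12:39–12:47 overlaps/touches 12:37–12:59 → extend to 12:37–12:59.
12:43–12:57 overlaps/touches 12:37–12:59 → extend to 12:37–12:59.

08:11–10:05, 10:17–11:19, 12:37–12:59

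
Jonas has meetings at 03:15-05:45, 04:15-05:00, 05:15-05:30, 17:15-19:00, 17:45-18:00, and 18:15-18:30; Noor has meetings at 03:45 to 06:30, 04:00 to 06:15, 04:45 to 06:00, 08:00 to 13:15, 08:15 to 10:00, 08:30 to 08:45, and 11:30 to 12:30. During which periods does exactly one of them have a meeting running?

A, merged: 03:15–05:45, 17:15–19:00.
B, merged: 03:45–06:30, 08:00–13:15.
A but not B: 03:15–03:45, 17:15–19:00.
B but not A: 05:45–06:30, 08:00–13:15.
Combining gives A △ B.

03:15–03:45, 05:45–06:30, 08:00–13:15, 17:15–19:00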